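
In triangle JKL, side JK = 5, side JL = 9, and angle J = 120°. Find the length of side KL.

When two sides and the included angle are known, the law of cosines gives the third side.
c^2 = a^2 + b^2 - 2ab cos(C) generalizes the Pythagorean theorem to non-right triangles.
Here: KL^2 = 25 + 81 - 90*(-1/2) = 151
KL = sqrt(151)

sqrt(151)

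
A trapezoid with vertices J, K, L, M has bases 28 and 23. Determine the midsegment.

The midsegment (median) of a trapezoid connects the midpoints of the non-parallel sides.
Its length is the average of the two bases: (28 + 23) / 2 = 51/2.

51/2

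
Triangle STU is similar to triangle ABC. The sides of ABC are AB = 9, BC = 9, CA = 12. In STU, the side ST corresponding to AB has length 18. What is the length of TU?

Since the triangles are similar, the ratio of corresponding sides is constant.
Scale factor k = ST / AB = 18 / 9 = 2
TU = k * BC = 2 * 9 = 18

18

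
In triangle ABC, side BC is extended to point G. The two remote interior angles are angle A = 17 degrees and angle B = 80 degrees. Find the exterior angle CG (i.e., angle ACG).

By the exterior angle theorem, an exterior angle of a triangle equals the sum of the two remote interior angles.
Exterior angle = angle A + angle B
Exterior angle = 17 + 80 = 97 degrees

97 degrees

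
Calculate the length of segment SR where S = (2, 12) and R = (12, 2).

d = sqrt((12 - 2)^2 + (2 - 12)^2)
d = sqrt(10^2 + -10^2)
d = sqrt(100 + 100)
d = sqrt(200) = 10*sqrt(2)

10*sqrt(2)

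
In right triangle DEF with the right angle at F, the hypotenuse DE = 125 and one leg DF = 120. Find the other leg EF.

By the Pythagorean theorem: EF^2 = DE^2 - DF^2
EF^2 = 125^2 - 120^2 = 15625 - 14400 = 1225
EF = sqrt(1225) = 35

35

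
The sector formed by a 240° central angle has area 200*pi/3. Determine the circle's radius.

Sector area A = πr² × θ/360, so r² = 360A / (πθ).
r² = 360 × 200*pi/3 / (π × 240)
r² = 100
r = 10

10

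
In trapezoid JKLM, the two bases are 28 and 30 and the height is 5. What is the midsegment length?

The midsegment of a trapezoid = (base1 + base2) / 2
midsegment = (28 + 30) / 2
midsegment = 58 / 2
midsegment = 29

29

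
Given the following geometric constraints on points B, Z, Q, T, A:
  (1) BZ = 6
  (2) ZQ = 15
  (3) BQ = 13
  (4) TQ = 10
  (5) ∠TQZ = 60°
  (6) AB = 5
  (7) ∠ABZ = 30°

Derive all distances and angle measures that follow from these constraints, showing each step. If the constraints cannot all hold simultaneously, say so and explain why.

The constraints are consistent.

Step 1: From ZQ = 15, QT = 10, and ∠ZQT = 60°, by the law of cosines:
  ZT² = ZQ² + QT² - 2·ZQ·QT·cos(60°) = 225 + 100 - 150 = 175
  ZT = 5·√7

Step 2: From ZB = 6, BA = 5, and ∠ZBA = 30°, by the law of cosines:
  ZA² = ZB² + BA² - 2·ZB·BA·cos(30°) = 36 + 25 - 51.96 = 9.038
  ZA ≈ 3.01

Step 3: From BQ = 13, BZ = 6, QZ = 15, by the inverse law of cosines:
  cos(∠QBZ) = (BQ² + BZ² - QZ²) / (2·BQ·BZ)
  ∠QBZ = 97.37°

Step 4: From ZB = 6, ZQ = 15, BQ = 13, by the inverse law of cosines:
  cos(∠BZQ) = (ZB² + ZQ² - BQ²) / (2·ZB·ZQ)
  ∠BZQ = 59.26°

Step 5: From QB = 13, QZ = 15, BZ = 6, by the inverse law of cosines:
  cos(∠BQZ) = (QB² + QZ² - BZ²) / (2·QB·QZ)
  ∠BQZ = 23.37°

Step 6: From ZA = 3.01, ZB = 6, AB = 5, by the inverse law of cosines:
  cos(∠AZB) = (ZA² + ZB² - AB²) / (2·ZA·ZB)
  ∠AZB = 56.26°

Step 7: From ZQ = 15, ZT = 5·√7, QT = 10, by the inverse law of cosines:
  cos(∠QZT) = (ZQ² + ZT² - QT²) / (2·ZQ·ZT)
  ∠QZT = 40.89°

Step 8: From TQ = 10, TZ = 5·√7, QZ = 15, by the inverse law of cosines:
  cos(∠QTZ) = (TQ² + TZ² - QZ²) / (2·TQ·TZ)
  ∠QTZ = 79.11°

Step 9: From AB = 5, AZ = 3.01, BZ = 6, by the inverse law of cosines:
  cos(∠BAZ) = (AB² + AZ² - BZ²) / (2·AB·AZ)
  ∠BAZ = 93.74°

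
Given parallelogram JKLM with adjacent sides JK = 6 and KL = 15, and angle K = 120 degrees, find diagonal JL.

Using the law of cosines:
d^2 = 6^2 + 15^2 - 2(6)(15)cos(120 degrees)
d^2 = 36 + 225 - 180*-1/2
d^2 = 351
d = 3*sqrt(39)

3*sqrt(39)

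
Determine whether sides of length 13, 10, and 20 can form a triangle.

Check all three triangle inequalities:
13 + 10 = 23 > 20 ✓
13 + 20 = 33 > 10 ✓
10 + 20 = 30 > 13 ✓
All conditions hold, so these sides form a valid triangle.

Yes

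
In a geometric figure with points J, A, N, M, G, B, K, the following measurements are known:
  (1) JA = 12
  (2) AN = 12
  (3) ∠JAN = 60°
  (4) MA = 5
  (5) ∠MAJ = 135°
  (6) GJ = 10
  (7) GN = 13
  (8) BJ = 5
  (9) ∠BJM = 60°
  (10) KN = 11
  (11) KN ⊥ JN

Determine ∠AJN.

Step 1: By the law of cosines on triangle JAN: JN² = 12² + 12² − 2·12·12·cos(60°) = 144, so JN = 12.
Step 2: By the inverse law of cosines on triangle AJN: cos(∠AJN) = (12² + 12² − 12²) / (2·12·12) = 144/288 = 0.5, so ∠AJN = 60°.

Therefore, the measure of angle ∠AJN = 60°.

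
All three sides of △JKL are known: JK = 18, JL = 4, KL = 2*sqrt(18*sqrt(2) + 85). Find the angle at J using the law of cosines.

cos(J) = (18² + 4² - (2*sqrt(18*sqrt(2) + 85))²) / (2 × 18 × 4) = -sqrt(2)/2, so J = arccos(-sqrt(2)/2) = 135°.

135°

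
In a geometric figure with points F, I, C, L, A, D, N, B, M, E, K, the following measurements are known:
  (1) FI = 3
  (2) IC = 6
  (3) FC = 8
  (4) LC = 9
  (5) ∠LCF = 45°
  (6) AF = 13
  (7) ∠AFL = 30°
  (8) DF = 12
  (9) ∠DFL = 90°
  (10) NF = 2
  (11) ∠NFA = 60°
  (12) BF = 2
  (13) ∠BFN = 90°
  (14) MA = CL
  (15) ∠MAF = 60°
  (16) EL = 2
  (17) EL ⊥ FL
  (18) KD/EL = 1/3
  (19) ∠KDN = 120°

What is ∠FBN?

Step 1: By the law of cosines on triangle BFN: BN² = 2² + 2² − 2·2·2·cos(90°) = 8, so BN = 2·√2.
Step 2: By the inverse law of cosines on triangle FBN: cos(∠FBN) = (2² + (2·√2)² − 2²) / (2·2·2·√2) = 8/11.31 = 0.7071, so ∠FBN = 45°.

Therefore, the measure of angle ∠FBN = 45°.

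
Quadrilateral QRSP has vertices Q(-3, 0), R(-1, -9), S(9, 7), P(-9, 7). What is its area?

The Shoelace formula works by pairing each vertex with the next (cycling back to the first).
For each pair, compute x_i*y_(i+1) - x_(i+1)*y_i:
  (-3*-9 - -1*0) = 27
  (-1*7 - 9*-9) = 74
  (9*7 - -9*7) = 126
  (-9*0 - -3*7) = 21
Taking half the absolute value of the total: Area = (1/2)(248) = 124.

124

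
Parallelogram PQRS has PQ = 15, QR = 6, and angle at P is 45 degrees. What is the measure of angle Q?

In a parallelogram, consecutive angles are supplementary (sum to 180°).
angle Q = 180 - angle P
angle Q = 180 - 45
angle Q = 135 degrees

135 degrees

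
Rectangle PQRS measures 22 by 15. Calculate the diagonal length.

A rectangle's diagonal splits it into two right triangles, with the diagonal as the hypotenuse.
By the Pythagorean theorem, d^2 = 22^2 + 15^2 = 709.
Therefore d = sqrt(709).

sqrt(709)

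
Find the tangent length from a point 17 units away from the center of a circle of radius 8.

tangent = √(d² - r²) = √(17² - 8²) = √(289 - 64) = √225 = 15

15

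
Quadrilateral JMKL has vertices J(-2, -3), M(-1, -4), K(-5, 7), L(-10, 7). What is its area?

Shoelace: sum of cross terms = 57, Area = (1/2)|57| = 57/2

57/2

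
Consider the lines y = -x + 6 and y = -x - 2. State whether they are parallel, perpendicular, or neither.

Slope of line 1: m1 = -1
Slope of line 2: m2 = -1
Since m1 = m2 = -1, the lines are parallel.

Parallel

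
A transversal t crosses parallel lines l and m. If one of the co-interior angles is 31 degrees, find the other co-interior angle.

Co-interior (same-side interior) angles are between the parallel lines on the same side of the transversal.
Unlike corresponding or alternate interior angles, they are supplementary rather than equal.
So the angle = 180 - 31 = 149 degrees.

149 degrees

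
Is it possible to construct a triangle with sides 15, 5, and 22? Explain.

The longest side is 22. The other two sides sum to 5 + 15 = 20.
Since 20 ≤ 22, the two shorter sides cannot reach around to close the triangle.

No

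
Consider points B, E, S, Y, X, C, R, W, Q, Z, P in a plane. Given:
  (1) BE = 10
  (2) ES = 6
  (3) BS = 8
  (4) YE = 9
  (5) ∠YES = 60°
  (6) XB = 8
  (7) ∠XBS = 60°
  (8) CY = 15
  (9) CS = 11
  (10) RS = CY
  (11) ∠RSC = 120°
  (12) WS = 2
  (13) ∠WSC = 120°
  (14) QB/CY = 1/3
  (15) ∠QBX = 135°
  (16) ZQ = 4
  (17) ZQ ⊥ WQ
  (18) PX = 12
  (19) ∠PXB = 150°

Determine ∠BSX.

Step 1: By the law of cosines on triangle SBX: SX² = 8² + 8² − 2·8·8·cos(60°) = 64, so SX = 8.
Step 2: By the inverse law of cosines on triangle BSX: cos(∠BSX) = (8² + 8² − 8²) / (2·8·8) = 64/128 = 0.5, so ∠BSX = 60°.

Therefore, the measure of angle ∠BSX = 60°.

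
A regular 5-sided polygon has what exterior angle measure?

Each exterior angle of a regular n-gon is 360 / n.
For n = 5: 360 / 5 = 72 degrees.

72 degrees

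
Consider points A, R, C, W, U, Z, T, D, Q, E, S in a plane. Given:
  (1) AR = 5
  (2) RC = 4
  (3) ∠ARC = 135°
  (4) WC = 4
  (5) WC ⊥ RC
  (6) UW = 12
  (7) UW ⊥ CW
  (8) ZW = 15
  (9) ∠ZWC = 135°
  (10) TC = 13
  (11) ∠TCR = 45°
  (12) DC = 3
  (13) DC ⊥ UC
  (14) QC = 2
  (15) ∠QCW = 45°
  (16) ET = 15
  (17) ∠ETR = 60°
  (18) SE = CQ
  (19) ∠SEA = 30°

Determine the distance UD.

Step 1: By the law of cosines on triangle UWC: UC² = 12² + 4² − 2·12·4·cos(90°) = 160, so UC = 4·√10.
Step 2: By the law of cosines on triangle UCD: UD² = (4·√10)² + 3² − 2·4·√10·3·cos(90°) = 169, so UD = 13.

Therefore, the length of UD = 13.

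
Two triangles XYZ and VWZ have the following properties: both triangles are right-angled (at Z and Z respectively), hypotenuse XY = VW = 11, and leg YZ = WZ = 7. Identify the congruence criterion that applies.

The given information matches HL: The hypotenuse and one leg of two right triangles are equal (Hypotenuse-Leg).

HL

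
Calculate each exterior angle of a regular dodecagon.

Each exterior angle of a regular n-gon is 360 / n.
For n = 12: 360 / 12 = 30 degrees.

30 degrees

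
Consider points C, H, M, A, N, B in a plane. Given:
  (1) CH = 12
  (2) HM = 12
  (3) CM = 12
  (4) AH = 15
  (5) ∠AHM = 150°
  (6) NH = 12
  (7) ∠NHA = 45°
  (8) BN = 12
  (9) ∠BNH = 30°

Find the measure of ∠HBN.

Step 1: By the law of cosines on triangle BNH: BH² = 12² + 12² − 2·12·12·cos(30°) = 38.58, so BH ≈ 6.21.
Step 2: By the inverse law of cosines on triangle HBN: cos(∠HBN) = (6.21² + 12² − 12²) / (2·6.21·12) = 38.58/149.08 = 0.2588, so ∠HBN = 75°.

Therefore, the measure of angle ∠HBN = 75°.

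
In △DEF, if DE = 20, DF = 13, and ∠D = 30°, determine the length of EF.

When two sides and the included angle are known, the law of cosines gives the third side.
c^2 = a^2 + b^2 - 2ab cos(C) generalizes the Pythagorean theorem to non-right triangles.
Here: EF^2 = 400 + 169 - 520*(sqrt(3)/2) = 569 - 260*sqrt(3)
EF = sqrt(569 - 260*sqrt(3))

sqrt(569 - 260*sqrt(3))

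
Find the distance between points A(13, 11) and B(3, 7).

d = sqrt((3 - 13)^2 + (7 - 11)^2)
d = sqrt(-10^2 + -4^2)
d = sqrt(100 + 16)
d = sqrt(116) = 2*sqrt(29)

2*sqrt(29)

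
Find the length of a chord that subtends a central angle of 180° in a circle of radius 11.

Drop a perpendicular from the center to the chord, bisecting both the chord and the central angle.
Each half-chord = r sin(θ/2) = 11 sin(90°).
The full chord = 2 × 11 × sin(90°) = 22.

22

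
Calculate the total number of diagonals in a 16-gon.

The number of diagonals in an n-gon is n(n - 3)/2.
For n = 16: 16(16 - 3)/2 = 16 × 13 / 2 = 104.

104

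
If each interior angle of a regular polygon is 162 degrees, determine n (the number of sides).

The exterior angle is the supplement of the interior angle: 180 - 162 = 18 degrees.
Since the exterior angles of any convex polygon sum to 360 degrees, the number of sides is 360 / 18 = 20.

20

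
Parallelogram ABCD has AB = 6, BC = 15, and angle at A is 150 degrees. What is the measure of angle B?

Opposite sides of a parallelogram are parallel, so consecutive angles form co-interior angles on a transversal.
Co-interior angles sum to 180°, giving angle B = 180 - 150 = 30 degrees.

30 degrees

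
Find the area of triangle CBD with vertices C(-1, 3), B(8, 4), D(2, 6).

Shoelace: Area = (1/2)|-1(4-6) + 8(6-3) + 2(3-4)| = (1/2)(24) = 12

12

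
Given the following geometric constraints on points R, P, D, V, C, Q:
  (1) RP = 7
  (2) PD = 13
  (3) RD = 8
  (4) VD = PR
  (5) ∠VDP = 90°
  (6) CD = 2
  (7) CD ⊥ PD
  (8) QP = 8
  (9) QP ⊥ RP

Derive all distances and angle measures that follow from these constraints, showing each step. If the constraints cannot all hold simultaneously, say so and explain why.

The constraints are consistent.

From the given relations:
  VD = PR = 7

Step 1: From RP = 7, PQ = 8, and ∠RPQ = 90°, by the law of cosines:
  RQ² = RP² + PQ² - 2·RP·PQ·cos(90°) = 49 + 64 - 0 = 113
  RQ = √113

Step 2: From PD = 13, DV = 7, and ∠PDV = 90°, by the law of cosines:
  PV² = PD² + DV² - 2·PD·DV·cos(90°) = 169 + 49 - 0 = 218
  PV ≈ 14.76

Step 3: From PD = 13, DC = 2, and ∠PDC = 90°, by the law of cosines:
  PC² = PD² + DC² - 2·PD·DC·cos(90°) = 169 + 4 - 0 = 173
  PC = √173

Step 4: From RD = 8, RP = 7, DP = 13, by the inverse law of cosines:
  cos(∠DRP) = (RD² + RP² - DP²) / (2·RD·RP)
  ∠DRP = 120°

Step 5: From PD = 13, PR = 7, DR = 8, by the inverse law of cosines:
  cos(∠DPR) = (PD² + PR² - DR²) / (2·PD·PR)
  ∠DPR = 32.2°

Step 6: From DP = 13, DR = 8, PR = 7, by the inverse law of cosines:
  cos(∠PDR) = (DP² + DR² - PR²) / (2·DP·DR)
  ∠PDR = 27.8°

Step 7: From RP = 7, RQ = √113, PQ = 8, by the inverse law of cosines:
  cos(∠PRQ) = (RP² + RQ² - PQ²) / (2·RP·RQ)
  ∠PRQ = 48.81°

Step 8: From PC = √173, PD = 13, CD = 2, by the inverse law of cosines:
  cos(∠CPD) = (PC² + PD² - CD²) / (2·PC·PD)
  ∠CPD = 8.75°

Step 9: From PD = 13, PV = 14.76, DV = 7, by the inverse law of cosines:
  cos(∠DPV) = (PD² + PV² - DV²) / (2·PD·PV)
  ∠DPV = 28.3°

Step 10: From VD = 7, VP = 14.76, DP = 13, by the inverse law of cosines:
  cos(∠DVP) = (VD² + VP² - DP²) / (2·VD·VP)
  ∠DVP = 61.7°

Step 11: From CD = 2, CP = √173, DP = 13, by the inverse law of cosines:
  cos(∠DCP) = (CD² + CP² - DP²) / (2·CD·CP)
  ∠DCP = 81.25°

Step 12: From QP = 8, QR = √113, PR = 7, by the inverse law of cosines:
  cos(∠PQR) = (QP² + QR² - PR²) / (2·QP·QR)
  ∠PQR = 41.19°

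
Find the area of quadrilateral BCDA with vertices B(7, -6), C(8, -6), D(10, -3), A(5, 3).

Using the Shoelace formula for a quadrilateral (vertices in order):
Area = (1/2)|sum of (x_i * y_(i+1) - x_(i+1) * y_i)|
Terms: (7*-6 - 8*-6) = 6, (8*-3 - 10*-6) = 36, (10*3 - 5*-3) = 45, (5*-6 - 7*3) = -51
Sum = 36
Area = (1/2)(36) = 18

18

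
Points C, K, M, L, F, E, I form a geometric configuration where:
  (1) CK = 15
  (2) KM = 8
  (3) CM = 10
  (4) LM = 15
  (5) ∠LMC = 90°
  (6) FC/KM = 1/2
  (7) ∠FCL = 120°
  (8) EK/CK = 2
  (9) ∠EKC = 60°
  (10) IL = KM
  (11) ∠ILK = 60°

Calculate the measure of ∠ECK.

From the given relations: EK = 2·CK = 2·15 = 30.
Step 1: By the law of cosines on triangle CKE: CE² = 15² + 30² − 2·15·30·cos(60°) = 675, so CE = 15·√3.
Step 2: By the inverse law of cosines on triangle ECK: cos(∠ECK) = ((15·√3)² + 15² − 30²) / (2·15·√3·15) = 0/779.42 = 0, so ∠ECK = 90°.

Therefore, the measure of angle ∠ECK = 90°.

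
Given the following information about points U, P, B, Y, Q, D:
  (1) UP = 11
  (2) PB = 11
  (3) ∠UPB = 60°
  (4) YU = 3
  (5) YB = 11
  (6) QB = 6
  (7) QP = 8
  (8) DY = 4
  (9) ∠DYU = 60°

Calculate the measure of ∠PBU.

Step 1: By the law of cosines on triangle BPU: BU² = 11² + 11² − 2·11·11·cos(60°) = 121, so BU = 11.
Step 2: By the inverse law of cosines on triangle PBU: cos(∠PBU) = (11² + 11² − 11²) / (2·11·11) = 121/242 = 0.5, so ∠PBU = 60°.

Therefore, the measure of angle ∠PBU = 60°.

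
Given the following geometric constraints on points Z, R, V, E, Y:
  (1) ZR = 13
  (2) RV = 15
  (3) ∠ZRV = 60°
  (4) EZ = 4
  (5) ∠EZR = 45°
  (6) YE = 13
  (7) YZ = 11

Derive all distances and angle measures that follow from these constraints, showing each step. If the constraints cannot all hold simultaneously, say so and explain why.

The constraints are consistent.

Step 1: From ZR = 13, RV = 15, and ∠ZRV = 60°, by the law of cosines:
  ZV² = ZR² + RV² - 2·ZR·RV·cos(60°) = 169 + 225 - 195 = 199
  ZV = √199

Step 2: From RZ = 13, ZE = 4, and ∠RZE = 45°, by the law of cosines:
  RE² = RZ² + ZE² - 2·RZ·ZE·cos(45°) = 169 + 16 - 73.54 = 111.5
  RE ≈ 10.56

Step 3: From ZE = 4, ZY = 11, EY = 13, by the inverse law of cosines:
  cos(∠EZY) = (ZE² + ZY² - EY²) / (2·ZE·ZY)
  ∠EZY = 111.32°

Step 4: From EY = 13, EZ = 4, YZ = 11, by the inverse law of cosines:
  cos(∠YEZ) = (EY² + EZ² - YZ²) / (2·EY·EZ)
  ∠YEZ = 52.02°

Step 5: From YE = 13, YZ = 11, EZ = 4, by the inverse law of cosines:
  cos(∠EYZ) = (YE² + YZ² - EZ²) / (2·YE·YZ)
  ∠EYZ = 16.66°

Step 6: From ZR = 13, ZV = √199, RV = 15, by the inverse law of cosines:
  cos(∠RZV) = (ZR² + ZV² - RV²) / (2·ZR·ZV)
  ∠RZV = 67.05°

Step 7: From RE = 10.56, RZ = 13, EZ = 4, by the inverse law of cosines:
  cos(∠ERZ) = (RE² + RZ² - EZ²) / (2·RE·RZ)
  ∠ERZ = 15.54°

Step 8: From VR = 15, VZ = √199, RZ = 13, by the inverse law of cosines:
  cos(∠RVZ) = (VR² + VZ² - RZ²) / (2·VR·VZ)
  ∠RVZ = 52.95°

Step 9: From ER = 10.56, EZ = 4, RZ = 13, by the inverse law of cosines:
  cos(∠REZ) = (ER² + EZ² - RZ²) / (2·ER·EZ)
  ∠REZ = 119.46°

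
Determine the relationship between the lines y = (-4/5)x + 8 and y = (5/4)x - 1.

Slope of line 1: m1 = -4/5
Slope of line 2: m2 = 5/4
m1 * m2 = -1, so perpendicular.

Perpendicular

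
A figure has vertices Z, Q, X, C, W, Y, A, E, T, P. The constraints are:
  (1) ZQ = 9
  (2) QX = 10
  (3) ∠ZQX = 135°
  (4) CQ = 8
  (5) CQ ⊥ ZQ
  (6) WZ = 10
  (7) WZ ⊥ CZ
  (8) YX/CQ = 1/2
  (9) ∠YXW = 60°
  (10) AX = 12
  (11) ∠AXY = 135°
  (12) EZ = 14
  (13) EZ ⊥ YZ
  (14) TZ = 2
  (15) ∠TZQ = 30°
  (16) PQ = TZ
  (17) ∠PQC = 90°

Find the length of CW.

Step 1: By the law of cosines on triangle ZQC: ZC² = 9² + 8² − 2·9·8·cos(90°) = 145, so ZC = √145.
Step 2: By the law of cosines on triangle CZW: CW² = √145² + 10² − 2·√145·10·cos(90°) = 245, so CW = 7·√5.

Therefore, the length of CW = 7·√5.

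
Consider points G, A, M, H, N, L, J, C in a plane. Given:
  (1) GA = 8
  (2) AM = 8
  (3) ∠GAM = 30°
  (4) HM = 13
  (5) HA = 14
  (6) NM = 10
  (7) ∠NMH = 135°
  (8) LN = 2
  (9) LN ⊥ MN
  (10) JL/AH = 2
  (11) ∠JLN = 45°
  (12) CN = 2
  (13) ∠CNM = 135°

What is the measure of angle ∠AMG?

Step 1: By the law of cosines on triangle MAG: MG² = 8² + 8² − 2·8·8·cos(30°) = 17.15, so MG ≈ 4.14.
Step 2: By the inverse law of cosines on triangle AMG: cos(∠AMG) = (8² + 4.14² − 8²) / (2·8·4.14) = 17.15/66.26 = 0.2588, so ∠AMG = 75°.

Therefore, the measure of angle ∠AMG = 75°.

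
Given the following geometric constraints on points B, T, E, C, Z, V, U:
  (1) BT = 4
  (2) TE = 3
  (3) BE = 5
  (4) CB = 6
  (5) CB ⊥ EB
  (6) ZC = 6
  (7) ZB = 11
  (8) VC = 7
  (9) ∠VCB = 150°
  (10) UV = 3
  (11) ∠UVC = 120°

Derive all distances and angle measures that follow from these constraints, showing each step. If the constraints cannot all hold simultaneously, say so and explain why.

The constraints are consistent.

Step 1: From BC = 6, CV = 7, and ∠BCV = 150°, by the law of cosines:
  BV² = BC² + CV² - 2·BC·CV·cos(150°) = 36 + 49 + 72.75 = 157.7
  BV ≈ 12.56

Step 2: From EB = 5, BC = 6, and ∠EBC = 90°, by the law of cosines:
  EC² = EB² + BC² - 2·EB·BC·cos(90°) = 25 + 36 - 0 = 61
  EC = √61

Step 3: From CV = 7, VU = 3, and ∠CVU = 120°, by the law of cosines:
  CU² = CV² + VU² - 2·CV·VU·cos(120°) = 49 + 9 + 21 = 79
  CU = √79

Step 4: From BC = 6, BZ = 11, CZ = 6, by the inverse law of cosines:
  cos(∠CBZ) = (BC² + BZ² - CZ²) / (2·BC·BZ)
  ∠CBZ = 23.56°

Step 5: From BE = 5, BT = 4, ET = 3, by the inverse law of cosines:
  cos(∠EBT) = (BE² + BT² - ET²) / (2·BE·BT)
  ∠EBT = 36.87°

Step 6: From TB = 4, TE = 3, BE = 5, by the inverse law of cosines:
  cos(∠BTE) = (TB² + TE² - BE²) / (2·TB·TE)
  ∠BTE = 90°

Step 7: From EB = 5, ET = 3, BT = 4, by the inverse law of cosines:
  cos(∠BET) = (EB² + ET² - BT²) / (2·EB·ET)
  ∠BET = 53.13°

Step 8: From CB = 6, CZ = 6, BZ = 11, by the inverse law of cosines:
  cos(∠BCZ) = (CB² + CZ² - BZ²) / (2·CB·CZ)
  ∠BCZ = 132.89°

Step 9: From ZB = 11, ZC = 6, BC = 6, by the inverse law of cosines:
  cos(∠BZC) = (ZB² + ZC² - BC²) / (2·ZB·ZC)
  ∠BZC = 23.56°

Step 10: From BC = 6, BV = 12.56, CV = 7, by the inverse law of cosines:
  cos(∠CBV) = (BC² + BV² - CV²) / (2·BC·BV)
  ∠CBV = 16.18°

Step 11: From EB = 5, EC = √61, BC = 6, by the inverse law of cosines:
  cos(∠BEC) = (EB² + EC² - BC²) / (2·EB·EC)
  ∠BEC = 50.19°

Step 12: From CB = 6, CE = √61, BE = 5, by the inverse law of cosines:
  cos(∠BCE) = (CB² + CE² - BE²) / (2·CB·CE)
  ∠BCE = 39.81°

Step 13: From CU = √79, CV = 7, UV = 3, by the inverse law of cosines:
  cos(∠UCV) = (CU² + CV² - UV²) / (2·CU·CV)
  ∠UCV = 17°

Step 14: From VB = 12.56, VC = 7, BC = 6, by the inverse law of cosines:
  cos(∠BVC) = (VB² + VC² - BC²) / (2·VB·VC)
  ∠BVC = 13.82°

Step 15: From UC = √79, UV = 3, CV = 7, by the inverse law of cosines:
  cos(∠CUV) = (UC² + UV² - CV²) / (2·UC·UV)
  ∠CUV = 43°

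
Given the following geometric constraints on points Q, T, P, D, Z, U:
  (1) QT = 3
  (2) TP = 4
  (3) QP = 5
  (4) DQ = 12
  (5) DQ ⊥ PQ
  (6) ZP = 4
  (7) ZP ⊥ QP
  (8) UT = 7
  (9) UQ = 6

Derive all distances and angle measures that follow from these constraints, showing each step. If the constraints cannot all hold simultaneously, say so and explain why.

The constraints are consistent.

Step 1: From QP = 5, PZ = 4, and ∠QPZ = 90°, by the law of cosines:
  QZ² = QP² + PZ² - 2·QP·PZ·cos(90°) = 25 + 16 - 0 = 41
  QZ = √41

Step 2: From PQ = 5, QD = 12, and ∠PQD = 90°, by the law of cosines:
  PD² = PQ² + QD² - 2·PQ·QD·cos(90°) = 25 + 144 - 0 = 169
  PD = 13

Step 3: From QP = 5, QT = 3, PT = 4, by the inverse law of cosines:
  cos(∠PQT) = (QP² + QT² - PT²) / (2·QP·QT)
  ∠PQT = 53.13°

Step 4: From QT = 3, QU = 6, TU = 7, by the inverse law of cosines:
  cos(∠TQU) = (QT² + QU² - TU²) / (2·QT·QU)
  ∠TQU = 96.38°

Step 5: From TP = 4, TQ = 3, PQ = 5, by the inverse law of cosines:
  cos(∠PTQ) = (TP² + TQ² - PQ²) / (2·TP·TQ)
  ∠PTQ = 90°

Step 6: From TQ = 3, TU = 7, QU = 6, by the inverse law of cosines:
  cos(∠QTU) = (TQ² + TU² - QU²) / (2·TQ·TU)
  ∠QTU = 58.41°

Step 7: From PQ = 5, PT = 4, QT = 3, by the inverse law of cosines:
  cos(∠QPT) = (PQ² + PT² - QT²) / (2·PQ·PT)
  ∠QPT = 36.87°

Step 8: From UQ = 6, UT = 7, QT = 3, by the inverse law of cosines:
  cos(∠QUT) = (UQ² + UT² - QT²) / (2·UQ·UT)
  ∠QUT = 25.21°

Step 9: From QP = 5, QZ = √41, PZ = 4, by the inverse law of cosines:
  cos(∠PQZ) = (QP² + QZ² - PZ²) / (2·QP·QZ)
  ∠PQZ = 38.66°

Step 10: From PD = 13, PQ = 5, DQ = 12, by the inverse law of cosines:
  cos(∠DPQ) = (PD² + PQ² - DQ²) / (2·PD·PQ)
  ∠DPQ = 67.38°

Step 11: From DP = 13, DQ = 12, PQ = 5, by the inverse law of cosines:
  cos(∠PDQ) = (DP² + DQ² - PQ²) / (2·DP·DQ)
  ∠PDQ = 22.62°

Step 12: From ZP = 4, ZQ = √41, PQ = 5, by the inverse law of cosines:
  cos(∠PZQ) = (ZP² + ZQ² - PQ²) / (2·ZP·ZQ)
  ∠PZQ = 51.34°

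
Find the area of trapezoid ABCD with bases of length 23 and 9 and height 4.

A trapezoid's area equals the midsegment times the height.
The midsegment is (23 + 9) / 2 = 16.
Area = 16 * 4 = 64.

64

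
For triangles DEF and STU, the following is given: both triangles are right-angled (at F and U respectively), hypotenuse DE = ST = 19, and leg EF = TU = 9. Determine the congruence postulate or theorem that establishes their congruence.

Consider the given information: both triangles are right-angled (at F and U respectively), hypotenuse DE = ST = 19, and leg EF = TU = 9
This is not SAS or ASA: SAS requires two sides and the included angle between them. ASA requires two angles and the side between them.
The correct criterion is HL. The hypotenuse and one leg of two right triangles are equal (Hypotenuse-Leg).

HL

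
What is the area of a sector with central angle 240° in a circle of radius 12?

The full circle has area πr² = π(12)² = 144*pi.
The sector covers 240° out of 360°, a fraction of 2/3.
Sector area = 144*pi × 2/3 = 96*pi.

96*pi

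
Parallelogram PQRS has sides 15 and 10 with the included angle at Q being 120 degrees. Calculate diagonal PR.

Law of cosines: d^2 = 15^2 + 10^2 - 2(15)(10)cos(120°) = 475, so d = 5*sqrt(19).

5*sqrt(19)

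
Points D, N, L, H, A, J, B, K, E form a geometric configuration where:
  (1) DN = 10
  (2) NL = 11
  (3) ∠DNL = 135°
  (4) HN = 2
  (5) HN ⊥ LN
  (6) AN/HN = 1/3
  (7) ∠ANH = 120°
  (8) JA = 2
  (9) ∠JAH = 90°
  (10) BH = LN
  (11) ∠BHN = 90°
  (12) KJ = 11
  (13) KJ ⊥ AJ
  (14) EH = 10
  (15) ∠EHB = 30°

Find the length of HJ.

From the given relations: AN = 1/3·HN = 1/3·2 ≈ 0.67.
Step 1: By the law of cosines on triangle HNA: HA² = 2² + 0.67² − 2·2·0.67·cos(120°) = 5.78, so HA = 2/3·√13.
Step 2: By the law of cosines on triangle HAJ: HJ² = (2/3·√13)² + 2² − 2·2/3·√13·2·cos(90°) = 9.78, so HJ = 2/3·√22.

Therefore, the length of HJ = 2/3·√22.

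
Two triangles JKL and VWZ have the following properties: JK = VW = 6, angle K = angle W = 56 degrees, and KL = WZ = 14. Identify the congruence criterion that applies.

The given information provides:
JK = VW = 6, angle K = angle W = 56 degrees, and KL = WZ = 14
This matches the SAS congruence theorem.
Two pairs of corresponding sides and the included angle are equal (Side-Angle-Side).

SAS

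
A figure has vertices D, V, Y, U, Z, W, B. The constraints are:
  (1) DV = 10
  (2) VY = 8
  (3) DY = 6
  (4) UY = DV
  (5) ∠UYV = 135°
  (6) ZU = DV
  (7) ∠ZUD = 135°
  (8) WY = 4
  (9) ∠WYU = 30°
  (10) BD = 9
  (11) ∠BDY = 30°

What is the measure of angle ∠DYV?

Step 1: By the inverse law of cosines on triangle DYV: cos(∠DYV) = (6² + 8² − 10²) / (2·6·8) = 0/96 = 0, so ∠DYV = 90°.

Therefore, the measure of angle ∠DYV = 90°.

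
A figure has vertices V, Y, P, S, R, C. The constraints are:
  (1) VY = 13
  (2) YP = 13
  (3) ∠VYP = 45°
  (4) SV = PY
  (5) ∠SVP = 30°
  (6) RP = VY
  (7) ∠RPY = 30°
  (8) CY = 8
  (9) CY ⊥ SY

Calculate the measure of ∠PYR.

From the given relations: RP = VY = 13.
Step 1: By the law of cosines on triangle YPR: YR² = 13² + 13² − 2·13·13·cos(30°) = 45.28, so YR ≈ 6.73.
Step 2: By the inverse law of cosines on triangle PYR: cos(∠PYR) = (13² + 6.73² − 13²) / (2·13·6.73) = 45.28/174.96 = 0.2588, so ∠PYR = 75°.

Therefore, the measure of angle ∠PYR = 75°.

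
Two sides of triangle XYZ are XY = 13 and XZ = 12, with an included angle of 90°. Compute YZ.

Since angle X = 90°, this is a right triangle and the law of cosines reduces to the Pythagorean theorem.
YZ^2 = 13^2 + 12^2 = 313
YZ = sqrt(313)

sqrt(313)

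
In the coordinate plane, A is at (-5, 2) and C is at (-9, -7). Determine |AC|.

d = sqrt((-4)^2 + (-9)^2) = sqrt(97)

sqrt(97)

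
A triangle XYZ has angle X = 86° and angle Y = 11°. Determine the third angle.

By the triangle angle sum property, the three interior angles of any triangle add up to 180°.
We know angle X = 86° and angle Y = 11°, so their sum is 97°.
Therefore angle Z = 180° - 97° = 83°.

83 degrees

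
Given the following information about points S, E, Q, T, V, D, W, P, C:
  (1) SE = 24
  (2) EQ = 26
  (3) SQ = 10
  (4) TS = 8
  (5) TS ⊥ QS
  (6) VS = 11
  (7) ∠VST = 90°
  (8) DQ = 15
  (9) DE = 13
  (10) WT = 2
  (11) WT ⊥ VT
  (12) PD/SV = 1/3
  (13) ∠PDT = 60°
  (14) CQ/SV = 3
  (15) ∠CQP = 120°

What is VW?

Step 1: By the law of cosines on triangle VST: VT² = 11² + 8² − 2·11·8·cos(90°) = 185, so VT = √185.
Step 2: By the law of cosines on triangle VTW: VW² = √185² + 2² − 2·√185·2·cos(90°) = 189, so VW = 3·√21.

Therefore, the length of VW = 3·√21.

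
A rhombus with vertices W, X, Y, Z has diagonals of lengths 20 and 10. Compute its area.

The diagonals of a rhombus divide it into four right triangles.
Each triangle has legs 20/ 2 = 10 and 10/2 = 5, so each has area (1/2)*10*5 = 25.
Four such triangles give total area = (d1 * d2) / 2 = 100.

100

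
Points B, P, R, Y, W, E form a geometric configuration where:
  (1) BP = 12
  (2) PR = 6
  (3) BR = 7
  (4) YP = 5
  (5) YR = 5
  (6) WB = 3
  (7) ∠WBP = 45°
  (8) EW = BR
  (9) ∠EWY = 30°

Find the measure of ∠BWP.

Step 1: By the law of cosines on triangle WBP: WP² = 3² + 12² − 2·3·12·cos(45°) = 102.09, so WP ≈ 10.1.
Step 2: By the inverse law of cosines on triangle BWP: cos(∠BWP) = (3² + 10.1² − 12²) / (2·3·10.1) = -32.91/60.62 = -0.5429, so ∠BWP = 122.88°.

Therefore, the measure of angle ∠BWP = 122.88°.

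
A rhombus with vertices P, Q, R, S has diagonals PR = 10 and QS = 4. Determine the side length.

The diagonals of a rhombus bisect each other at right angles.
Half-diagonals: 10/2 = 5 and 4/2 = 2
side = sqrt(5^2 + 2^2)
side = sqrt(25 + 4)
side = sqrt(29)

sqrt(29)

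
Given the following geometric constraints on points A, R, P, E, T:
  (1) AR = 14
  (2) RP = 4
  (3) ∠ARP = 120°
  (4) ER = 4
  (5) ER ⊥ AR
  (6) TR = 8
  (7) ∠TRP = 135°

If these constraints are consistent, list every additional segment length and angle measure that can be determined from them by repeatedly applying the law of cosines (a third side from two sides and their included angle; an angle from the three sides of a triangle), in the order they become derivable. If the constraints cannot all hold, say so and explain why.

The constraints are consistent. Derivable facts, in order:
After 1 step:
- AE = 2·√53
- AP = 2·√67
- PT ≈ 11.19
After 2 steps:
- ∠AER = 74.05°
- ∠APR = 47.78°
- ∠EAR = 15.95°
- ∠PAR = 12.22°
- ∠PTR = 14.64°
- ∠RPT = 30.36°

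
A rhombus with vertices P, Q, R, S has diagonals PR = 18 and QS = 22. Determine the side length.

Half-diagonals are 9 and 11. side = sqrt(9^2 + 11^2) = sqrt(202)

sqrt(202)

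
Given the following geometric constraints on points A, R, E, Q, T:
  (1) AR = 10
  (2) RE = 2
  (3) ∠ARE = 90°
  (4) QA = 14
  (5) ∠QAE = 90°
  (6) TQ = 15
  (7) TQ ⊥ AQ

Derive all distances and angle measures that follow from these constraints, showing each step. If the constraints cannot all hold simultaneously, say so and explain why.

The constraints are consistent.

Step 1: From AR = 10, RE = 2, and ∠ARE = 90°, by the law of cosines:
  AE² = AR² + RE² - 2·AR·RE·cos(90°) = 100 + 4 - 0 = 104
  AE = 2·√26

Step 2: From AQ = 14, QT = 15, and ∠AQT = 90°, by the law of cosines:
  AT² = AQ² + QT² - 2·AQ·QT·cos(90°) = 196 + 225 - 0 = 421
  AT ≈ 20.52

Step 3: From EA = 2·√26, AQ = 14, and ∠EAQ = 90°, by the law of cosines:
  EQ² = EA² + AQ² - 2·EA·AQ·cos(90°) = 104 + 196 - 0 = 300
  EQ = 10·√3

Step 4: From AE = 2·√26, AR = 10, ER = 2, by the inverse law of cosines:
  cos(∠EAR) = (AE² + AR² - ER²) / (2·AE·AR)
  ∠EAR = 11.31°

Step 5: From AQ = 14, AT = 20.52, QT = 15, by the inverse law of cosines:
  cos(∠QAT) = (AQ² + AT² - QT²) / (2·AQ·AT)
  ∠QAT = 46.97°

Step 6: From EA = 2·√26, ER = 2, AR = 10, by the inverse law of cosines:
  cos(∠AER) = (EA² + ER² - AR²) / (2·EA·ER)
  ∠AER = 78.69°

Step 7: From TA = 20.52, TQ = 15, AQ = 14, by the inverse law of cosines:
  cos(∠ATQ) = (TA² + TQ² - AQ²) / (2·TA·TQ)
  ∠ATQ = 43.03°

Step 8: From EA = 2·√26, EQ = 10·√3, AQ = 14, by the inverse law of cosines:
  cos(∠AEQ) = (EA² + EQ² - AQ²) / (2·EA·EQ)
  ∠AEQ = 53.93°

Step 9: From QA = 14, QE = 10·√3, AE = 2·√26, by the inverse law of cosines:
  cos(∠AQE) = (QA² + QE² - AE²) / (2·QA·QE)
  ∠AQE = 36.07°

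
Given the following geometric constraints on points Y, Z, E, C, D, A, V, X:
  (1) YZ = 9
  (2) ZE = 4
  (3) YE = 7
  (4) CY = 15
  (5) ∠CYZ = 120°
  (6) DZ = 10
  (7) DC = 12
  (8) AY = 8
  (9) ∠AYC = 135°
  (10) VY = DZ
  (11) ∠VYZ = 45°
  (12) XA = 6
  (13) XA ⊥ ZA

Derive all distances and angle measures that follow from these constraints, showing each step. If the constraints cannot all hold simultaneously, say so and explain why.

The constraints are consistent.

From the given relations:
  VY = DZ = 10

Step 1: From ZY = 9, YC = 15, and ∠ZYC = 120°, by the law of cosines:
  ZC² = ZY² + YC² - 2·ZY·YC·cos(120°) = 81 + 225 + 135 = 441
  ZC = 21

Step 2: From ZY = 9, YV = 10, and ∠ZYV = 45°, by the law of cosines:
  ZV² = ZY² + YV² - 2·ZY·YV·cos(45°) = 81 + 100 - 127.3 = 53.72
  ZV ≈ 7.33

Step 3: From CY = 15, YA = 8, and ∠CYA = 135°, by the law of cosines:
  CA² = CY² + YA² - 2·CY·YA·cos(135°) = 225 + 64 + 169.7 = 458.7
  CA ≈ 21.42

Step 4: From YE = 7, YZ = 9, EZ = 4, by the inverse law of cosines:
  cos(∠EYZ) = (YE² + YZ² - EZ²) / (2·YE·YZ)
  ∠EYZ = 25.21°

Step 5: From ZE = 4, ZY = 9, EY = 7, by the inverse law of cosines:
  cos(∠EZY) = (ZE² + ZY² - EY²) / (2·ZE·ZY)
  ∠EZY = 48.19°

Step 6: From EY = 7, EZ = 4, YZ = 9, by the inverse law of cosines:
  cos(∠YEZ) = (EY² + EZ² - YZ²) / (2·EY·EZ)
  ∠YEZ = 106.6°

Step 7: From ZC = 21, ZD = 10, CD = 12, by the inverse law of cosines:
  cos(∠CZD) = (ZC² + ZD² - CD²) / (2·ZC·ZD)
  ∠CZD = 19.05°

Step 8: From ZC = 21, ZY = 9, CY = 15, by the inverse law of cosines:
  cos(∠CZY) = (ZC² + ZY² - CY²) / (2·ZC·ZY)
  ∠CZY = 38.21°

Step 9: From ZV = 7.33, ZY = 9, VY = 10, by the inverse law of cosines:
  cos(∠VZY) = (ZV² + ZY² - VY²) / (2·ZV·ZY)
  ∠VZY = 74.74°

Step 10: From CA = 21.42, CY = 15, AY = 8, by the inverse law of cosines:
  cos(∠ACY) = (CA² + CY² - AY²) / (2·CA·CY)
  ∠ACY = 15.31°

Step 11: From CD = 12, CZ = 21, DZ = 10, by the inverse law of cosines:
  cos(∠DCZ) = (CD² + CZ² - DZ²) / (2·CD·CZ)
  ∠DCZ = 15.78°

Step 12: From CY = 15, CZ = 21, YZ = 9, by the inverse law of cosines:
  cos(∠YCZ) = (CY² + CZ² - YZ²) / (2·CY·CZ)
  ∠YCZ = 21.79°

Step 13: From DC = 12, DZ = 10, CZ = 21, by the inverse law of cosines:
  cos(∠CDZ) = (DC² + DZ² - CZ²) / (2·DC·DZ)
  ∠CDZ = 145.17°

Step 14: From AC = 21.42, AY = 8, CY = 15, by the inverse law of cosines:
  cos(∠CAY) = (AC² + AY² - CY²) / (2·AC·AY)
  ∠CAY = 29.69°

Step 15: From VY = 10, VZ = 7.33, YZ = 9, by the inverse law of cosines:
  cos(∠YVZ) = (VY² + VZ² - YZ²) / (2·VY·VZ)
  ∠YVZ = 60.26°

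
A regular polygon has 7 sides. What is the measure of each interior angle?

Each interior angle of a regular n-gon is (n - 2) * 180 / n.
For n = 7: (7 - 2) * 180 / 7 = 900/7 = 900/7 degrees.

900/7 degrees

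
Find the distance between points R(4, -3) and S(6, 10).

d = sqrt((6 - 4)^2 + (10 - -3)^2)
d = sqrt(2^2 + 13^2)
d = sqrt(4 + 169)
d = sqrt(173)

sqrt(173)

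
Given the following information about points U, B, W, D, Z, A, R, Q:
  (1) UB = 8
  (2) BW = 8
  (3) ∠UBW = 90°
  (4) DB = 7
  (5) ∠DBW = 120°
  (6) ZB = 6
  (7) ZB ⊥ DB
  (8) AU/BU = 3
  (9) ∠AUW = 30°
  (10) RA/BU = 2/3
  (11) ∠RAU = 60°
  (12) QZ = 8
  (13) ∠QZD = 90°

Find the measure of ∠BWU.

Step 1: By the law of cosines on triangle WBU: WU² = 8² + 8² − 2·8·8·cos(90°) = 128, so WU = 8·√2.
Step 2: By the inverse law of cosines on triangle BWU: cos(∠BWU) = (8² + (8·√2)² − 8²) / (2·8·8·√2) = 128/181.02 = 0.7071, so ∠BWU = 45°.

Therefore, the measure of angle ∠BWU = 45°.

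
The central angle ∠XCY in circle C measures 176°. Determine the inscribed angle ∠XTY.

By the inscribed angle theorem, the inscribed angle is half the central angle.
Inscribed angle = 176° / 2 = 88°

88°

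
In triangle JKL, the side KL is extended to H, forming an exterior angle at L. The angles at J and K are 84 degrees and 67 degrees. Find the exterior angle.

The interior angle at L is 180 - 84 - 67 = 29 degrees.
The exterior angle and interior angle at L are supplementary:
Exterior angle = 180 - 29 = 151 degrees.

151 degrees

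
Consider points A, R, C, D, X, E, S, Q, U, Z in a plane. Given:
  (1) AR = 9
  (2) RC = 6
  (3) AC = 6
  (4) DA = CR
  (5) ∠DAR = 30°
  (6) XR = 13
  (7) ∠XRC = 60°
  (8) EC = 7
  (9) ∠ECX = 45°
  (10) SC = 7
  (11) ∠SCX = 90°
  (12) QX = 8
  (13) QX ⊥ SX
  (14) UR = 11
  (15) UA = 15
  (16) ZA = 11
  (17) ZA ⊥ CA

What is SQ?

Step 1: By the law of cosines on triangle CRX: CX² = 6² + 13² − 2·6·13·cos(60°) = 127, so CX = √127.
Step 2: By the law of cosines on triangle SCX: SX² = 7² + √127² − 2·7·√127·cos(90°) = 176, so SX = 4·√11.
Step 3: By the law of cosines on triangle SXQ: SQ² = (4·√11)² + 8² − 2·4·√11·8·cos(90°) = 240, so SQ = 4·√15.

Therefore, the length of SQ = 4·√15.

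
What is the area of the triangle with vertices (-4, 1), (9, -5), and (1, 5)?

The Shoelace formula computes the area from vertex coordinates by summing cross products.
For vertices (-4,1), (9,-5), (1,5):
Signed sum = -4*-5 - 9*1 + 9*5 - 1*-5 + 1*1 - -4*5
= 11 + 50 + 21 = 82
Area = (1/2)|82| = 41.

41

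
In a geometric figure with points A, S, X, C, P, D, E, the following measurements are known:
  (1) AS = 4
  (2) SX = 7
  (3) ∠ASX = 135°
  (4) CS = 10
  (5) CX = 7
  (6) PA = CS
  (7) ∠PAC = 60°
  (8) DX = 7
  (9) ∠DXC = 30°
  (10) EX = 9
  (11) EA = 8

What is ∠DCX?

Step 1: By the law of cosines on triangle CXD: CD² = 7² + 7² − 2·7·7·cos(30°) = 13.13, so CD ≈ 3.62.
Step 2: By the inverse law of cosines on triangle DCX: cos(∠DCX) = (3.62² + 7² − 7²) / (2·3.62·7) = 13.13/50.73 = 0.2588, so ∠DCX = 75°.

Therefore, the measure of angle ∠DCX = 75°.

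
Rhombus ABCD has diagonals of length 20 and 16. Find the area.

Area of a rhombus = (d1 * d2) / 2
Area = (20 * 16) / 2
Area = 320 / 2
Area = 160

160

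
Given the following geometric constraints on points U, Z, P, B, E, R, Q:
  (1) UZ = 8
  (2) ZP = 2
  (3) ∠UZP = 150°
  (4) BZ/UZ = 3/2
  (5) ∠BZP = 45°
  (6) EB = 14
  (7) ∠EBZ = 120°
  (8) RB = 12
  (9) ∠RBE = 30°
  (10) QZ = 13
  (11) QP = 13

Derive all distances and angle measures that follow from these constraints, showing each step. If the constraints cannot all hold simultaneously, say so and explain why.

The constraints are consistent.

From the given relations:
  BZ = 3/2·UZ = 3/2·8 = 12

Step 1: From UZ = 8, ZP = 2, and ∠UZP = 150°, by the law of cosines:
  UP² = UZ² + ZP² - 2·UZ·ZP·cos(150°) = 64 + 4 + 27.71 = 95.71
  UP ≈ 9.78

Step 2: From ZB = 12, BE = 14, and ∠ZBE = 120°, by the law of cosines:
  ZE² = ZB² + BE² - 2·ZB·BE·cos(120°) = 144 + 196 + 168 = 508
  ZE = 2·√127

Step 3: From PZ = 2, ZB = 12, and ∠PZB = 45°, by the law of cosines:
  PB² = PZ² + ZB² - 2·PZ·ZB·cos(45°) = 4 + 144 - 33.94 = 114.1
  PB ≈ 10.68

Step 4: From EB = 14, BR = 12, and ∠EBR = 30°, by the law of cosines:
  ER² = EB² + BR² - 2·EB·BR·cos(30°) = 196 + 144 - 291 = 49.02
  ER ≈ 7

Step 5: From ZP = 2, ZQ = 13, PQ = 13, by the inverse law of cosines:
  cos(∠PZQ) = (ZP² + ZQ² - PQ²) / (2·ZP·ZQ)
  ∠PZQ = 85.59°

Step 6: From PQ = 13, PZ = 2, QZ = 13, by the inverse law of cosines:
  cos(∠QPZ) = (PQ² + PZ² - QZ²) / (2·PQ·PZ)
  ∠QPZ = 85.59°

Step 7: From QP = 13, QZ = 13, PZ = 2, by the inverse law of cosines:
  cos(∠PQZ) = (QP² + QZ² - PZ²) / (2·QP·QZ)
  ∠PQZ = 8.82°

Step 8: From UP = 9.78, UZ = 8, PZ = 2, by the inverse law of cosines:
  cos(∠PUZ) = (UP² + UZ² - PZ²) / (2·UP·UZ)
  ∠PUZ = 5.87°

Step 9: From ZB = 12, ZE = 2·√127, BE = 14, by the inverse law of cosines:
  cos(∠BZE) = (ZB² + ZE² - BE²) / (2·ZB·ZE)
  ∠BZE = 32.54°

Step 10: From PB = 10.68, PZ = 2, BZ = 12, by the inverse law of cosines:
  cos(∠BPZ) = (PB² + PZ² - BZ²) / (2·PB·PZ)
  ∠BPZ = 127.39°

Step 11: From PU = 9.78, PZ = 2, UZ = 8, by the inverse law of cosines:
  cos(∠UPZ) = (PU² + PZ² - UZ²) / (2·PU·PZ)
  ∠UPZ = 24.13°

Step 12: From BP = 10.68, BZ = 12, PZ = 2, by the inverse law of cosines:
  cos(∠PBZ) = (BP² + BZ² - PZ²) / (2·BP·BZ)
  ∠PBZ = 7.61°

Step 13: From EB = 14, ER = 7, BR = 12, by the inverse law of cosines:
  cos(∠BER) = (EB² + ER² - BR²) / (2·EB·ER)
  ∠BER = 58.98°

Step 14: From EB = 14, EZ = 2·√127, BZ = 12, by the inverse law of cosines:
  cos(∠BEZ) = (EB² + EZ² - BZ²) / (2·EB·EZ)
  ∠BEZ = 27.46°

Step 15: From RB = 12, RE = 7, BE = 14, by the inverse law of cosines:
  cos(∠BRE) = (RB² + RE² - BE²) / (2·RB·RE)
  ∠BRE = 91.02°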